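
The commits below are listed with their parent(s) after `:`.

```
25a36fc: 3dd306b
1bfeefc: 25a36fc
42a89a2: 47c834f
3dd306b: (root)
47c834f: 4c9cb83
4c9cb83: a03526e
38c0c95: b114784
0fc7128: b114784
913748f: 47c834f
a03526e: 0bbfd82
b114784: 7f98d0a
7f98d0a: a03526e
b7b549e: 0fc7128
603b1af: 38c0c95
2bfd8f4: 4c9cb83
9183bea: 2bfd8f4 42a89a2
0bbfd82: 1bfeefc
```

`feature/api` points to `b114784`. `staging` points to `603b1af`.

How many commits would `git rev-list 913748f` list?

Walking parent pointers from 913748f: reachable set = {0bbfd82, 1bfeefc, 25a36fc, 3dd306b, 47c834f, 4c9cb83, 913748f, a03526e}.
That is 8 commits.

8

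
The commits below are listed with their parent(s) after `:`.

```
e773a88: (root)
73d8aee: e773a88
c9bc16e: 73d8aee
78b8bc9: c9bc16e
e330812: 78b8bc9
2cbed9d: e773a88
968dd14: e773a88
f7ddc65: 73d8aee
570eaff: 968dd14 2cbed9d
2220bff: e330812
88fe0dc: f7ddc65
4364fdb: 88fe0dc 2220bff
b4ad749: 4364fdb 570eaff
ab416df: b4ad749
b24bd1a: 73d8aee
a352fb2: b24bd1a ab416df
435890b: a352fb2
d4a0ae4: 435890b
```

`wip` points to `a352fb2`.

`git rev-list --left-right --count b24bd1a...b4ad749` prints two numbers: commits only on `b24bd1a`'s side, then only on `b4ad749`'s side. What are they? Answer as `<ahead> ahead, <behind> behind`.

1 ahead, 11 behind

Reachable from b24bd1a: {73d8aee, b24bd1a, e773a88}.
Reachable from b4ad749: {2220bff, 2cbed9d, 4364fdb, 570eaff, 73d8aee, 78b8bc9, 88fe0dc, 968dd14, b4ad749, c9bc16e, e330812, e773a88, f7ddc65}.
Only in b24bd1a's history (ahead): {b24bd1a} — 1.
Only in b4ad749's history (behind): {2220bff, 2cbed9d, 4364fdb, 570eaff, 78b8bc9, 88fe0dc, 968dd14, b4ad749, c9bc16e, e330812, f7ddc65} — 11.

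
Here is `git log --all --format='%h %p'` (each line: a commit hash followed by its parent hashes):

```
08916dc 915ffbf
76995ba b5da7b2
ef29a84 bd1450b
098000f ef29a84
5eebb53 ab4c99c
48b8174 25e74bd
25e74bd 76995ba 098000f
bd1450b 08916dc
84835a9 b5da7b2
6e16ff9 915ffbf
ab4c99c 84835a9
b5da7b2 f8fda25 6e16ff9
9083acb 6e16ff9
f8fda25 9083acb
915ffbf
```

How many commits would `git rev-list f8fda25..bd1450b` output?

2

Reachable from bd1450b: {08916dc, 915ffbf, bd1450b}.
Reachable from f8fda25: {6e16ff9, 9083acb, 915ffbf, f8fda25}.
In bd1450b's history but not f8fda25's: {08916dc, bd1450b} — 2 commits.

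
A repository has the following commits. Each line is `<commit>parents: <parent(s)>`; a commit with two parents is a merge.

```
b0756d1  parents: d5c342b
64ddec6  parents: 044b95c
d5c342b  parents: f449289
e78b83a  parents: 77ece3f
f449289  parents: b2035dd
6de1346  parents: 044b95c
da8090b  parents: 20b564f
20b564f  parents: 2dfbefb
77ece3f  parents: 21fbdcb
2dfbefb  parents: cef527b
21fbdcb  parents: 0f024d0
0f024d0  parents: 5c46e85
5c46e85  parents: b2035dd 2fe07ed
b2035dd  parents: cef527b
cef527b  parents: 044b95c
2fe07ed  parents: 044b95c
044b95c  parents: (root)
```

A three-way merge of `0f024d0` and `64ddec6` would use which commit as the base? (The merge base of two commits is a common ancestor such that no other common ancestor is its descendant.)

Ancestors of 0f024d0: {044b95c, 0f024d0, 2fe07ed, 5c46e85, b2035dd, cef527b}.
Ancestors of 64ddec6: {044b95c, 64ddec6}.
Common ancestors: {044b95c}.
The only common ancestor is 044b95c, so it is the merge base.

044b95c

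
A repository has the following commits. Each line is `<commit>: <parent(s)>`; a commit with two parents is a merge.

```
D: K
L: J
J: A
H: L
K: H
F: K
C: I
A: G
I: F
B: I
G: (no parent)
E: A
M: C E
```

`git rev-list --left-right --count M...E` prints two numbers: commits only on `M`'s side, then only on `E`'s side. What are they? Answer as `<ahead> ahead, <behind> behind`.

Reachable from M: {A, C, E, F, G, H, I, J, K, L, M}.
Reachable from E: {A, E, G}.
Only in M's history (ahead): {C, F, H, I, J, K, L, M} — 8.
Only in E's history (behind): {} — 0.

8 ahead, 0 behind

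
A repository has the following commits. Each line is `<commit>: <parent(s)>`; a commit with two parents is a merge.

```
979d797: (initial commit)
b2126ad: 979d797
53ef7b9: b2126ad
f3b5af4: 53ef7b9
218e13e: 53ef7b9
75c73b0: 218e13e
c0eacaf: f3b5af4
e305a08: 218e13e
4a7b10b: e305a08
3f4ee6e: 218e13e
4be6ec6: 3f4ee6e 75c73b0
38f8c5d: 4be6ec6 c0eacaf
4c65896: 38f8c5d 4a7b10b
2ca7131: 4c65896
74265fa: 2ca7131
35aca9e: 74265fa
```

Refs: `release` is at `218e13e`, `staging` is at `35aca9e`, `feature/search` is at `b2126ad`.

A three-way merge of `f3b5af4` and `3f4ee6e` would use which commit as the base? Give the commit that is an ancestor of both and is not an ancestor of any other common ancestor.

53ef7b9

Ancestors of f3b5af4: {53ef7b9, 979d797, b2126ad, f3b5af4}.
Ancestors of 3f4ee6e: {218e13e, 3f4ee6e, 53ef7b9, 979d797, b2126ad}.
Common ancestors: {53ef7b9, 979d797, b2126ad}.
Among these, 53ef7b9 is not an ancestor of any other common ancestor — it is the merge base.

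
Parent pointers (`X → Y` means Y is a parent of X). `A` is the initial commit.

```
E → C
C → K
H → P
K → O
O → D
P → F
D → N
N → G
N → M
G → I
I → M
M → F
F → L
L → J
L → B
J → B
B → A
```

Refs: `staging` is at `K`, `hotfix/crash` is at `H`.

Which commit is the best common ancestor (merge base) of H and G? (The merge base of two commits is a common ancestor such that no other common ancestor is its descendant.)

Ancestors of H: {A, B, F, H, J, L, P}.
Ancestors of G: {A, B, F, G, I, J, L, M}.
Common ancestors: {A, B, F, J, L}.
Among these, F is not an ancestor of any other common ancestor — it is the merge base.

F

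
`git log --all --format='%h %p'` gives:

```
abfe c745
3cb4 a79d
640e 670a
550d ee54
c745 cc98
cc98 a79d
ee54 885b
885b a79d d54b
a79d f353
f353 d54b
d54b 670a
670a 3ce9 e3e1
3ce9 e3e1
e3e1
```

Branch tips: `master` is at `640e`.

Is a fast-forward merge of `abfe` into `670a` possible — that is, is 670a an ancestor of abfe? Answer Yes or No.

Yes

A fast-forward from 670a to abfe is possible iff 670a is an ancestor of abfe.
Ancestors of abfe: {3ce9, 670a, a79d, abfe, c745, cc98, d54b, e3e1, f353}.
670a is among them, so fast-forward is possible.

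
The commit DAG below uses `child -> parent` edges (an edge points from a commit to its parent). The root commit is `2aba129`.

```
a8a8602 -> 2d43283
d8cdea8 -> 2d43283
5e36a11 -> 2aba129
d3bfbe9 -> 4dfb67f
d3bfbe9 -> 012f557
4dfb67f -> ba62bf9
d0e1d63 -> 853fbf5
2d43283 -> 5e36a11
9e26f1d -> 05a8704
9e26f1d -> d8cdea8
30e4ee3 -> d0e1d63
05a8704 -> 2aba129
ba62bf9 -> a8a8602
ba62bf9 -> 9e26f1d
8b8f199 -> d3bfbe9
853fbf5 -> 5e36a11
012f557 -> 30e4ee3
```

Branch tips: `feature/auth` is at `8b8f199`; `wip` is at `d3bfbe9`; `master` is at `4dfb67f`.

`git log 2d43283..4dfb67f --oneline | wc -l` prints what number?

Reachable from 4dfb67f: {05a8704, 2aba129, 2d43283, 4dfb67f, 5e36a11, 9e26f1d, a8a8602, ba62bf9, d8cdea8}.
Reachable from 2d43283: {2aba129, 2d43283, 5e36a11}.
In 4dfb67f's history but not 2d43283's: {05a8704, 4dfb67f, 9e26f1d, a8a8602, ba62bf9, d8cdea8} — 6 commits.

6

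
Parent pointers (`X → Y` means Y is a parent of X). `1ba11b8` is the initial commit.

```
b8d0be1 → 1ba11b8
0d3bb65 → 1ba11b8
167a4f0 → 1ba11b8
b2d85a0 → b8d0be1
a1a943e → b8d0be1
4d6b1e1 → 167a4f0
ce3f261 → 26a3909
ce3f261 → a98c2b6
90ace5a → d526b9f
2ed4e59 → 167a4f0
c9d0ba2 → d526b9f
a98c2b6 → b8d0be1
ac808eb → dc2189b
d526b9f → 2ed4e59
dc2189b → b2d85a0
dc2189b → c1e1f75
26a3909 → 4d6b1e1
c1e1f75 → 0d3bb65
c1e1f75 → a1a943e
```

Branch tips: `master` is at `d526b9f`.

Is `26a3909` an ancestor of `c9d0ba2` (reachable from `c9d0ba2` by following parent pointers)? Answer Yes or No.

Ancestors of c9d0ba2: {167a4f0, 1ba11b8, 2ed4e59, c9d0ba2, d526b9f}.
26a3909 is not in that set, so it is not an ancestor of c9d0ba2.

No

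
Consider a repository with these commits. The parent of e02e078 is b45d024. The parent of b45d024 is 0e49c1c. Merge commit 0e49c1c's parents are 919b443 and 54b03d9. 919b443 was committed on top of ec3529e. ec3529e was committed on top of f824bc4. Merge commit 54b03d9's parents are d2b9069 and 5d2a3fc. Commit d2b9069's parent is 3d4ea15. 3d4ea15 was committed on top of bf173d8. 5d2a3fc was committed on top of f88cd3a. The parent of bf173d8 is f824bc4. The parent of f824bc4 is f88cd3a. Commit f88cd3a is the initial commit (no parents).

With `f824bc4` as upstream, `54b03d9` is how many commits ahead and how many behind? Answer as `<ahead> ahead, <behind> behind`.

5 ahead, 0 behind

Reachable from 54b03d9: {3d4ea15, 54b03d9, 5d2a3fc, bf173d8, d2b9069, f824bc4, f88cd3a}.
Reachable from f824bc4: {f824bc4, f88cd3a}.
Only in 54b03d9's history (ahead): {3d4ea15, 54b03d9, 5d2a3fc, bf173d8, d2b9069} — 5.
Only in f824bc4's history (behind): {} — 0.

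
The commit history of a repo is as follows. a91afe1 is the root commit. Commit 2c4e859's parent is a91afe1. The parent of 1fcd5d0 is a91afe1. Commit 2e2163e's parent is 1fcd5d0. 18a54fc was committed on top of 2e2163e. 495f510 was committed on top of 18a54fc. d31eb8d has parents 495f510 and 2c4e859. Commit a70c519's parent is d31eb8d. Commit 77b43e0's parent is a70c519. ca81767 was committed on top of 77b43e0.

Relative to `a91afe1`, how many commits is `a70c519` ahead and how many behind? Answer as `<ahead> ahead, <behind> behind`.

7 ahead, 0 behind

Reachable from a70c519: {18a54fc, 1fcd5d0, 2c4e859, 2e2163e, 495f510, a70c519, a91afe1, d31eb8d}.
Reachable from a91afe1: {a91afe1}.
Only in a70c519's history (ahead): {18a54fc, 1fcd5d0, 2c4e859, 2e2163e, 495f510, a70c519, d31eb8d} — 7.
Only in a91afe1's history (behind): {} — 0.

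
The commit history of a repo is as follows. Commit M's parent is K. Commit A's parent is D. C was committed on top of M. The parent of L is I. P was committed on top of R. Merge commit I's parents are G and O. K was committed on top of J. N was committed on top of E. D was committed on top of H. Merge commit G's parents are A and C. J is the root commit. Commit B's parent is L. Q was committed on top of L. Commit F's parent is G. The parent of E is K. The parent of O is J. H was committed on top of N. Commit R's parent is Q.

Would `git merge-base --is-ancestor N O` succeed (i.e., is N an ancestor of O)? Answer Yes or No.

Ancestors of O: {J, O}.
N is not in that set, so it is not an ancestor of O.

No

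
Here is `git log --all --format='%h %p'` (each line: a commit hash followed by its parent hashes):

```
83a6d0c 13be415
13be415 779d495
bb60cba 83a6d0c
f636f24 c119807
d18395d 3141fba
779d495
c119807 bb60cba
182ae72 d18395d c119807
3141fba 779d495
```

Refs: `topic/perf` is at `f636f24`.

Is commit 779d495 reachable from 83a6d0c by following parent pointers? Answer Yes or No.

Ancestors of 83a6d0c (commits reachable by following parents): {13be415, 779d495, 83a6d0c}.
779d495 is in that set, so it is an ancestor of 83a6d0c.

Yes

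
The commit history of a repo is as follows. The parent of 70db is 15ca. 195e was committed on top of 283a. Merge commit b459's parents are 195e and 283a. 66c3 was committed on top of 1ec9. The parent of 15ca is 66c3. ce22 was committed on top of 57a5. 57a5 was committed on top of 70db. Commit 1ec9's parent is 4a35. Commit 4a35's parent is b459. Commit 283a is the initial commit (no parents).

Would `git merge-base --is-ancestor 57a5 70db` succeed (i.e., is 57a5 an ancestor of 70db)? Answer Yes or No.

No

Ancestors of 70db: {15ca, 195e, 1ec9, 283a, 4a35, 66c3, 70db, b459}.
57a5 is not in that set, so it is not an ancestor of 70db.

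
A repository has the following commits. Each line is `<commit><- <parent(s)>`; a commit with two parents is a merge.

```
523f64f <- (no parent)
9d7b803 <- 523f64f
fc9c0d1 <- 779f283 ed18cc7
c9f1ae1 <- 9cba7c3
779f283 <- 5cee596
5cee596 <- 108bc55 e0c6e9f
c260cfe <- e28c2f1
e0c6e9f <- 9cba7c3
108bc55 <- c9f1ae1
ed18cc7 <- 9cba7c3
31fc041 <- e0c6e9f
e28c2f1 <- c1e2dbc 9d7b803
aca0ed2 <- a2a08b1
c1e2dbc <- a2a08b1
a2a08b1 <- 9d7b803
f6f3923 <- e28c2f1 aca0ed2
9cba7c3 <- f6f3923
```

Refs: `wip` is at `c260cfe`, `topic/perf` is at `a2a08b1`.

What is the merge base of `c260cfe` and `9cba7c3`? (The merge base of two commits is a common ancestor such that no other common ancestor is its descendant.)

Ancestors of c260cfe: {523f64f, 9d7b803, a2a08b1, c1e2dbc, c260cfe, e28c2f1}.
Ancestors of 9cba7c3: {523f64f, 9cba7c3, 9d7b803, a2a08b1, aca0ed2, c1e2dbc, e28c2f1, f6f3923}.
Common ancestors: {523f64f, 9d7b803, a2a08b1, c1e2dbc, e28c2f1}.
Among these, e28c2f1 is not an ancestor of any other common ancestor — it is the merge base.

e28c2f1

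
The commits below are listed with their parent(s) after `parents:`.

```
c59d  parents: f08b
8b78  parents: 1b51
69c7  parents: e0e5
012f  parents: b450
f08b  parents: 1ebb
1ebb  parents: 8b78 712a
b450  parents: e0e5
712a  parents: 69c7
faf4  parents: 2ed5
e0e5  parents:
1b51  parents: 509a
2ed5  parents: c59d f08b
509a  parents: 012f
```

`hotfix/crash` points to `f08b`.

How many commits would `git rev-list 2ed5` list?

12

Walking parent pointers from 2ed5: reachable set = {012f, 1b51, 1ebb, 2ed5, 509a, 69c7, 712a, 8b78, b450, c59d, e0e5, f08b}.
That is 12 commits.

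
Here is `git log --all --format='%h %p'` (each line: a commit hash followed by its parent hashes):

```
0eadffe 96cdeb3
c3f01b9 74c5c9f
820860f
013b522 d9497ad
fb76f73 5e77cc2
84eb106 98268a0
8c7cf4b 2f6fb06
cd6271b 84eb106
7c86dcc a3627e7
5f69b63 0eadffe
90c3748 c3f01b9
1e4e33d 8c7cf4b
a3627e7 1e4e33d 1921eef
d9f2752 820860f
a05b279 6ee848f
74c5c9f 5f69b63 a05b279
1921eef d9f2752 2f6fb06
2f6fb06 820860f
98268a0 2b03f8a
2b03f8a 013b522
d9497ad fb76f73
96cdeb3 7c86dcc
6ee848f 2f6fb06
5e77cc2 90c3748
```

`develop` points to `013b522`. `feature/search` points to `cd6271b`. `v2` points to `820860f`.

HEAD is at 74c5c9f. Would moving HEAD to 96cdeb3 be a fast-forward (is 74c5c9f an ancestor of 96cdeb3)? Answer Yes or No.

A fast-forward from 74c5c9f to 96cdeb3 is possible iff 74c5c9f is an ancestor of 96cdeb3.
Ancestors of 96cdeb3: {1921eef, 1e4e33d, 2f6fb06, 7c86dcc, 820860f, 8c7cf4b, 96cdeb3, a3627e7, d9f2752}.
74c5c9f is not among them, so fast-forward is not possible.

No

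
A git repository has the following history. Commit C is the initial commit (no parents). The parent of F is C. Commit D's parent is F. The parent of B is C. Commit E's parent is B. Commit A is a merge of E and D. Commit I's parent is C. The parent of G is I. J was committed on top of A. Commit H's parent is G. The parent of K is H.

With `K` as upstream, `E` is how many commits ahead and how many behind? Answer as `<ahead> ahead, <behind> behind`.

Reachable from E: {B, C, E}.
Reachable from K: {C, G, H, I, K}.
Only in E's history (ahead): {B, E} — 2.
Only in K's history (behind): {G, H, I, K} — 4.

2 ahead, 4 behind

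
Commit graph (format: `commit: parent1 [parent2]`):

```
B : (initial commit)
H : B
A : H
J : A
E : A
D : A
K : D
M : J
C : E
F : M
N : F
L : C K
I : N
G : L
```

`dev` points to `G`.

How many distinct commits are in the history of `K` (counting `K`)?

Walking parent pointers from K: reachable set = {A, B, D, H, K}.
That is 5 commits.

5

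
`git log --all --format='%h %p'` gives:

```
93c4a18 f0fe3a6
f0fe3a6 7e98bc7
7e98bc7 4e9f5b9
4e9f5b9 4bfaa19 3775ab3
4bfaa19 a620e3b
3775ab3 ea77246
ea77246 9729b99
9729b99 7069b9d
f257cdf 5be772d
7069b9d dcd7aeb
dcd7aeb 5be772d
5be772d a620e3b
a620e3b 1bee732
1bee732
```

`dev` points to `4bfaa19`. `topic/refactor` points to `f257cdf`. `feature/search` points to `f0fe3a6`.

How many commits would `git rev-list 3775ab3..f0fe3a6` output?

Reachable from f0fe3a6: {1bee732, 3775ab3, 4bfaa19, 4e9f5b9, 5be772d, 7069b9d, 7e98bc7, 9729b99, a620e3b, dcd7aeb, ea77246, f0fe3a6}.
Reachable from 3775ab3: {1bee732, 3775ab3, 5be772d, 7069b9d, 9729b99, a620e3b, dcd7aeb, ea77246}.
In f0fe3a6's history but not 3775ab3's: {4bfaa19, 4e9f5b9, 7e98bc7, f0fe3a6} — 4 commits.

4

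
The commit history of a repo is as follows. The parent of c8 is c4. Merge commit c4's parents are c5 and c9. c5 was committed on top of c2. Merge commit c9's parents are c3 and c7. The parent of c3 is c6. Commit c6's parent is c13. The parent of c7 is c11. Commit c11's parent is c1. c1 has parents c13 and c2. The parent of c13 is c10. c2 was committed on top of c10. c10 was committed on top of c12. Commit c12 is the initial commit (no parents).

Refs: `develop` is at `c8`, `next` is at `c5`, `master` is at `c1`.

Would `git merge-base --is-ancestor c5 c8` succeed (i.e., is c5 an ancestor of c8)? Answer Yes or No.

Yes

Ancestors of c8 (commits reachable by following parents): {c1, c10, c11, c12, c13, c2, c3, c4, c5, c6, c7, c8, c9}.
c5 is in that set, so it is an ancestor of c8.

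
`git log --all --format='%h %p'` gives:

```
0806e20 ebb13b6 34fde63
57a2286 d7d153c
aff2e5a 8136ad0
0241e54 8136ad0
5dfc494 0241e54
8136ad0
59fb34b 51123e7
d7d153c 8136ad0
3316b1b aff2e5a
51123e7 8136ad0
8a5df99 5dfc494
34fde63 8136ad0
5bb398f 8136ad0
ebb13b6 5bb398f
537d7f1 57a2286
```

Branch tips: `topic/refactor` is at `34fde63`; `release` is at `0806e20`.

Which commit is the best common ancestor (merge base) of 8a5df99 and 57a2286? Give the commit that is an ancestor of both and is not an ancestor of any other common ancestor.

8136ad0

Ancestors of 8a5df99: {0241e54, 5dfc494, 8136ad0, 8a5df99}.
Ancestors of 57a2286: {57a2286, 8136ad0, d7d153c}.
Common ancestors: {8136ad0}.
The only common ancestor is 8136ad0, so it is the merge base.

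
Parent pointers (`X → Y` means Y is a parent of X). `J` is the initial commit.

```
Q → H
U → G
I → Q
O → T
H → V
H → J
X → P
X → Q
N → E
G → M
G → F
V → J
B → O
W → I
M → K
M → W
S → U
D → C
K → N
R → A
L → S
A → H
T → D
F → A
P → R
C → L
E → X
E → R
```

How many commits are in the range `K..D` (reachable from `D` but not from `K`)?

10

Reachable from D: {A, C, D, E, F, G, H, I, J, K, L, M, N, P, Q, R, S, U, V, W, X}.
Reachable from K: {A, E, H, J, K, N, P, Q, R, V, X}.
In D's history but not K's: {C, D, F, G, I, L, M, S, U, W} — 10 commits.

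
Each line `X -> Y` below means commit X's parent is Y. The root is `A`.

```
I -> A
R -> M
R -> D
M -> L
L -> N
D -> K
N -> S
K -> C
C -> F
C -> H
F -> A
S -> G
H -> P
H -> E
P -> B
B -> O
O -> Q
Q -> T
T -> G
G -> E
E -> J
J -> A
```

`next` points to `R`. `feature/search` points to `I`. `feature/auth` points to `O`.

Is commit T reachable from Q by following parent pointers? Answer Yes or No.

Ancestors of Q (commits reachable by following parents): {A, E, G, J, Q, T}.
T is in that set, so it is an ancestor of Q.

Yes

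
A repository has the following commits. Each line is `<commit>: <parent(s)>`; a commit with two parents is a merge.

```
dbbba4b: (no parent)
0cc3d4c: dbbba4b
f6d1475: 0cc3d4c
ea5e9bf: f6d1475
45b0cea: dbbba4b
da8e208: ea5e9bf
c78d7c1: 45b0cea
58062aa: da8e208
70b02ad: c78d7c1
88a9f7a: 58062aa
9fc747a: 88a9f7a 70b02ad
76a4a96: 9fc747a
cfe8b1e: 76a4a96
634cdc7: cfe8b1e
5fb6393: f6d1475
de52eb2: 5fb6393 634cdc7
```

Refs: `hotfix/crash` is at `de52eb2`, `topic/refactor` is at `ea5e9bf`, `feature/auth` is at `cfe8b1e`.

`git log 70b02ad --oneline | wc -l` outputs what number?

4

Walking parent pointers from 70b02ad: reachable set = {45b0cea, 70b02ad, c78d7c1, dbbba4b}.
That is 4 commits.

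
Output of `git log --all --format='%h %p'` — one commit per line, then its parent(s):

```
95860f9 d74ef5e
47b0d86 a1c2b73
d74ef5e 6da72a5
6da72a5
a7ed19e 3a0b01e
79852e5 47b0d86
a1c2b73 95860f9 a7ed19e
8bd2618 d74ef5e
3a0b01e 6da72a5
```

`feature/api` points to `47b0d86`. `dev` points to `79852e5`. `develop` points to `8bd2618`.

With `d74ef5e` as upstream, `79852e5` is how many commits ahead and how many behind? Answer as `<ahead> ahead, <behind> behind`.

6 ahead, 0 behind

Reachable from 79852e5: {3a0b01e, 47b0d86, 6da72a5, 79852e5, 95860f9, a1c2b73, a7ed19e, d74ef5e}.
Reachable from d74ef5e: {6da72a5, d74ef5e}.
Only in 79852e5's history (ahead): {3a0b01e, 47b0d86, 79852e5, 95860f9, a1c2b73, a7ed19e} — 6.
Only in d74ef5e's history (behind): {} — 0.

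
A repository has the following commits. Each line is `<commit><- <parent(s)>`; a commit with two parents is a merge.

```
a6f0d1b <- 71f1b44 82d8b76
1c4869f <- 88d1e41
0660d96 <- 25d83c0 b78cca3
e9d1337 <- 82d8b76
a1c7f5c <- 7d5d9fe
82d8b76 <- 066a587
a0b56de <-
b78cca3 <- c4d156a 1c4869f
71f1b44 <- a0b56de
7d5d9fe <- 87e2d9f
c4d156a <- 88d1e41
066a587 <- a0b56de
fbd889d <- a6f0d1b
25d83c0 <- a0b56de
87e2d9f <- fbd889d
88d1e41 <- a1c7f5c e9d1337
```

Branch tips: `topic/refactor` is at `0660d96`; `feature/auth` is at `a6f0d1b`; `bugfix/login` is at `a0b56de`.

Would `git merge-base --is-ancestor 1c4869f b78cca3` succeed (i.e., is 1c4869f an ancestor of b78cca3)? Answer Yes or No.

Ancestors of b78cca3 (commits reachable by following parents): {066a587, 1c4869f, 71f1b44, 7d5d9fe, 82d8b76, 87e2d9f, 88d1e41, a0b56de, a1c7f5c, a6f0d1b, b78cca3, c4d156a, e9d1337, fbd889d}.
1c4869f is in that set, so it is an ancestor of b78cca3.

Yes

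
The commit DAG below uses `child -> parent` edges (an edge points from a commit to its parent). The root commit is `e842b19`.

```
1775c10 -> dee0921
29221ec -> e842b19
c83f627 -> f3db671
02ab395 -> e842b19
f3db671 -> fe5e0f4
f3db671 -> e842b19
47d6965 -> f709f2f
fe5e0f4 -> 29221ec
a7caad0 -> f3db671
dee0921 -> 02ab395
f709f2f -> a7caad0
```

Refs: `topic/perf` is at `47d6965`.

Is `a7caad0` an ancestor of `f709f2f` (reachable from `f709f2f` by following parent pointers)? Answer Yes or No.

Ancestors of f709f2f (commits reachable by following parents): {29221ec, a7caad0, e842b19, f3db671, f709f2f, fe5e0f4}.
a7caad0 is in that set, so it is an ancestor of f709f2f.

Yes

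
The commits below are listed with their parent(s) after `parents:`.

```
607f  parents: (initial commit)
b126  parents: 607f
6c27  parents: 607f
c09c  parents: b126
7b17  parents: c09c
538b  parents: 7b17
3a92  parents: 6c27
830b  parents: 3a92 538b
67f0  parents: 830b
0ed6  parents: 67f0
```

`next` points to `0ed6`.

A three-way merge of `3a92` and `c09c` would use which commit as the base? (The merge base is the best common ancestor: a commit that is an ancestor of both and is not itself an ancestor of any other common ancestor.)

607f

Ancestors of 3a92: {3a92, 607f, 6c27}.
Ancestors of c09c: {607f, b126, c09c}.
Common ancestors: {607f}.
The only common ancestor is 607f, so it is the merge base.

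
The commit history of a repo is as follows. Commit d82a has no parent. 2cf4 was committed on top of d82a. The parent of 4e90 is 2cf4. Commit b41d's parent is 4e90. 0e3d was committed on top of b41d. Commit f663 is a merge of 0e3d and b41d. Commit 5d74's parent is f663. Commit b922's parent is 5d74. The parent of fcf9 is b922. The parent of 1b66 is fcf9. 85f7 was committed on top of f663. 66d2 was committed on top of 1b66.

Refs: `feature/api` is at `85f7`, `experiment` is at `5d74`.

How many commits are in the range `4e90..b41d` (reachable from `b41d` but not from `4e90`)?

1

Reachable from b41d: {2cf4, 4e90, b41d, d82a}.
Reachable from 4e90: {2cf4, 4e90, d82a}.
In b41d's history but not 4e90's: {b41d} — 1 commit.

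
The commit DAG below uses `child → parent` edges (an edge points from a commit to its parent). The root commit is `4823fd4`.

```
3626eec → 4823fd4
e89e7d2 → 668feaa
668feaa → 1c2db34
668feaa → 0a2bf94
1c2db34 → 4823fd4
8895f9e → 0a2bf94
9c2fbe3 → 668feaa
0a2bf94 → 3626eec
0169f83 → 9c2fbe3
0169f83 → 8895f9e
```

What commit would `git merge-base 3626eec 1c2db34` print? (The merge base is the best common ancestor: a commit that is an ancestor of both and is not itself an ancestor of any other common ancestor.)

4823fd4

Ancestors of 3626eec: {3626eec, 4823fd4}.
Ancestors of 1c2db34: {1c2db34, 4823fd4}.
Common ancestors: {4823fd4}.
The only common ancestor is 4823fd4, so it is the merge base.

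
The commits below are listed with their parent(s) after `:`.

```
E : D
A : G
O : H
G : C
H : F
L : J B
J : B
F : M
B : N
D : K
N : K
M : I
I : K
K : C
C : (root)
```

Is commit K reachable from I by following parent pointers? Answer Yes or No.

Yes

Ancestors of I (commits reachable by following parents): {C, I, K}.
K is in that set, so it is an ancestor of I.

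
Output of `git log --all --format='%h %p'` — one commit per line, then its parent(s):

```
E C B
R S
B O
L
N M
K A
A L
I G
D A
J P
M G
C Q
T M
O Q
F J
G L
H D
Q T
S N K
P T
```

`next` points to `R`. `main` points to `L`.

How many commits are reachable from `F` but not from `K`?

Reachable from F: {F, G, J, L, M, P, T}.
Reachable from K: {A, K, L}.
In F's history but not K's: {F, G, J, M, P, T} — 6 commits.

6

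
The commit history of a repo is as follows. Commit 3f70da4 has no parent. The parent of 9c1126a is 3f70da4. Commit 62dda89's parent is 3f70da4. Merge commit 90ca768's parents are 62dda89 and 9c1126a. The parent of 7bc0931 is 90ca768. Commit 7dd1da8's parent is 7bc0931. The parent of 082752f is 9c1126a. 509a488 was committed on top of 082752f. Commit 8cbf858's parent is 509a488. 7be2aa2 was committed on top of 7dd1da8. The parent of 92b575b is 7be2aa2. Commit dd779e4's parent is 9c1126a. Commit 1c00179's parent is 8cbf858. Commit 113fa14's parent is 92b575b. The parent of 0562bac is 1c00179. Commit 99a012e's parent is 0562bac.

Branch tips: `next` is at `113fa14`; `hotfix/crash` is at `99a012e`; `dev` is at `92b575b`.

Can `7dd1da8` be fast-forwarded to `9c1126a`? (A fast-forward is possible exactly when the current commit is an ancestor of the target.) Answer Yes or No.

A fast-forward from 7dd1da8 to 9c1126a is possible iff 7dd1da8 is an ancestor of 9c1126a.
Ancestors of 9c1126a: {3f70da4, 9c1126a}.
7dd1da8 is not among them, so fast-forward is not possible.

No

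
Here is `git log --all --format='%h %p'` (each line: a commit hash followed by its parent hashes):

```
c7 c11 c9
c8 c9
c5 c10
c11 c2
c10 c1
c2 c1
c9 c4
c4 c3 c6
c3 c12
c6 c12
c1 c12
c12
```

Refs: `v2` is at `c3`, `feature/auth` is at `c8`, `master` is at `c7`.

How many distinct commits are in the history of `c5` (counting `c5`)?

Walking parent pointers from c5: reachable set = {c1, c10, c12, c5}.
That is 4 commits.

4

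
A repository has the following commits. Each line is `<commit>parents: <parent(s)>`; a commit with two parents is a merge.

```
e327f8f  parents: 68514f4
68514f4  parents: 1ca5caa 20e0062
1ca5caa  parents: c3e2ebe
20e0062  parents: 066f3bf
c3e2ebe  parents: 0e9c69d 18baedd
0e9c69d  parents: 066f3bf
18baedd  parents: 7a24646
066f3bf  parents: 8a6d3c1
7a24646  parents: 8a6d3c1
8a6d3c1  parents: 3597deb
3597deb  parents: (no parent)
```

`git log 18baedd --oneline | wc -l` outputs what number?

Walking parent pointers from 18baedd: reachable set = {18baedd, 3597deb, 7a24646, 8a6d3c1}.
That is 4 commits.

4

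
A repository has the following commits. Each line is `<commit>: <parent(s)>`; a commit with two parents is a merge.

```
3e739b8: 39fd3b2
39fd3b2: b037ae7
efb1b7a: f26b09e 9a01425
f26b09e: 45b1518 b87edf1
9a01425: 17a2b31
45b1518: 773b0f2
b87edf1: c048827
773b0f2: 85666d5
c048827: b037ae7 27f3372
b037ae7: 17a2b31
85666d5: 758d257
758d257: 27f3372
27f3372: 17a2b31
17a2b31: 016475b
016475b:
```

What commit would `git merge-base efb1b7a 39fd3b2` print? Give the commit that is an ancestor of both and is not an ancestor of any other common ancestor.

b037ae7

Ancestors of efb1b7a: {016475b, 17a2b31, 27f3372, 45b1518, 758d257, 773b0f2, 85666d5, 9a01425, b037ae7, b87edf1, c048827, efb1b7a, f26b09e}.
Ancestors of 39fd3b2: {016475b, 17a2b31, 39fd3b2, b037ae7}.
Common ancestors: {016475b, 17a2b31, b037ae7}.
Among these, b037ae7 is not an ancestor of any other common ancestor — it is the merge base.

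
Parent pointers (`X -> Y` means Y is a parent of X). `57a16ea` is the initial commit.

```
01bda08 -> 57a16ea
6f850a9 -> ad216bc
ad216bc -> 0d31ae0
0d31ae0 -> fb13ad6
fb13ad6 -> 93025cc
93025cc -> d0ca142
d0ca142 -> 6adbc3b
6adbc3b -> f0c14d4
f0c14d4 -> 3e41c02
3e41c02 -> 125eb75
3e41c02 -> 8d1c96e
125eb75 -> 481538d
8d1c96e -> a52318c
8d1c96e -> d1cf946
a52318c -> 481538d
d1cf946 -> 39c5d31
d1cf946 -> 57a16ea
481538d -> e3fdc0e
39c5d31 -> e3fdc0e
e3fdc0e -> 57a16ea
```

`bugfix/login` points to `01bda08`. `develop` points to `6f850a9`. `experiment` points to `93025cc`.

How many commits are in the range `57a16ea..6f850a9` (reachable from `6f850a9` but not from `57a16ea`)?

Reachable from 6f850a9: {0d31ae0, 125eb75, 39c5d31, 3e41c02, 481538d, 57a16ea, 6adbc3b, 6f850a9, 8d1c96e, 93025cc, a52318c, ad216bc, d0ca142, d1cf946, e3fdc0e, f0c14d4, fb13ad6}.
Reachable from 57a16ea: {57a16ea}.
In 6f850a9's history but not 57a16ea's: {0d31ae0, 125eb75, 39c5d31, 3e41c02, 481538d, 6adbc3b, 6f850a9, 8d1c96e, 93025cc, a52318c, ad216bc, d0ca142, d1cf946, e3fdc0e, f0c14d4, fb13ad6} — 16 commits.

16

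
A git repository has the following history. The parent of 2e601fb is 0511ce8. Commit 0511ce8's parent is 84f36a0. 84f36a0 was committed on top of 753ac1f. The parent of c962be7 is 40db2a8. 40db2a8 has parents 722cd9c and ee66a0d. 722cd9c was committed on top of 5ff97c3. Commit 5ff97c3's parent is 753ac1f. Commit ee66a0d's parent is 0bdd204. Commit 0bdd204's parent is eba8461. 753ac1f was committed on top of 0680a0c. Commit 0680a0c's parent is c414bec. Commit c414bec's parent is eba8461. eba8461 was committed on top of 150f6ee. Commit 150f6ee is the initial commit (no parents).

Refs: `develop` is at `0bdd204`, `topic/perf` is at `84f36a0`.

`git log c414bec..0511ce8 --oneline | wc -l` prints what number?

Reachable from 0511ce8: {0511ce8, 0680a0c, 150f6ee, 753ac1f, 84f36a0, c414bec, eba8461}.
Reachable from c414bec: {150f6ee, c414bec, eba8461}.
In 0511ce8's history but not c414bec's: {0511ce8, 0680a0c, 753ac1f, 84f36a0} — 4 commits.

4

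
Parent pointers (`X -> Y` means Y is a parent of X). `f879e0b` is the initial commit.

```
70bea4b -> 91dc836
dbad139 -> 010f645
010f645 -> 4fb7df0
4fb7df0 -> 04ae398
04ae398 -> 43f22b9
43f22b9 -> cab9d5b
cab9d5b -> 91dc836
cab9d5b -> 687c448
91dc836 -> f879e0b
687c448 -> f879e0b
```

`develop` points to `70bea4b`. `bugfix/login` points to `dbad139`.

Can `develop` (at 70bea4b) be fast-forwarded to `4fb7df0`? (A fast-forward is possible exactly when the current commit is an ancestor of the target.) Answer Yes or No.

No

A fast-forward from 70bea4b to 4fb7df0 is possible iff 70bea4b is an ancestor of 4fb7df0.
Ancestors of 4fb7df0: {04ae398, 43f22b9, 4fb7df0, 687c448, 91dc836, cab9d5b, f879e0b}.
70bea4b is not among them, so fast-forward is not possible.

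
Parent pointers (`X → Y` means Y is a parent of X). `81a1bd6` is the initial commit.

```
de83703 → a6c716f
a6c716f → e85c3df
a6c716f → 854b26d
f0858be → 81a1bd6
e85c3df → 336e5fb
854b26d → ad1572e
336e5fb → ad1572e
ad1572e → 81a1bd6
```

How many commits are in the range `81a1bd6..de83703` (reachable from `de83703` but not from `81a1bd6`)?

6

Reachable from de83703: {336e5fb, 81a1bd6, 854b26d, a6c716f, ad1572e, de83703, e85c3df}.
Reachable from 81a1bd6: {81a1bd6}.
In de83703's history but not 81a1bd6's: {336e5fb, 854b26d, a6c716f, ad1572e, de83703, e85c3df} — 6 commits.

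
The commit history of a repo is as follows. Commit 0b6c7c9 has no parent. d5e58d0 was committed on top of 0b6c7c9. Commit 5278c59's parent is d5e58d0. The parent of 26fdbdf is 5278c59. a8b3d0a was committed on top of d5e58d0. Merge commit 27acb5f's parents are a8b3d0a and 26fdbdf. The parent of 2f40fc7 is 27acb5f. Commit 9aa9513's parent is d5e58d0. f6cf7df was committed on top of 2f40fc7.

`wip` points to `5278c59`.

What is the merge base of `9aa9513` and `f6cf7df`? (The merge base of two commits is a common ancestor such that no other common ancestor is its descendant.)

Ancestors of 9aa9513: {0b6c7c9, 9aa9513, d5e58d0}.
Ancestors of f6cf7df: {0b6c7c9, 26fdbdf, 27acb5f, 2f40fc7, 5278c59, a8b3d0a, d5e58d0, f6cf7df}.
Common ancestors: {0b6c7c9, d5e58d0}.
Among these, d5e58d0 is not an ancestor of any other common ancestor — it is the merge base.

d5e58d0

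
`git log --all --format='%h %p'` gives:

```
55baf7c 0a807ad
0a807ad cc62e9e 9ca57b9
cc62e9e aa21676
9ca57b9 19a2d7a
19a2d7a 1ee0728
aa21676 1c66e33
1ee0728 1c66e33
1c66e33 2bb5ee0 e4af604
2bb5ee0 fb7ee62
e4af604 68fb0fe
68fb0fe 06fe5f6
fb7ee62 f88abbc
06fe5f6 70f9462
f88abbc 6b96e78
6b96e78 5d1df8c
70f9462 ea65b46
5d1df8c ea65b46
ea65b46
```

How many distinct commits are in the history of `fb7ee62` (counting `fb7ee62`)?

5

Walking parent pointers from fb7ee62: reachable set = {5d1df8c, 6b96e78, ea65b46, f88abbc, fb7ee62}.
That is 5 commits.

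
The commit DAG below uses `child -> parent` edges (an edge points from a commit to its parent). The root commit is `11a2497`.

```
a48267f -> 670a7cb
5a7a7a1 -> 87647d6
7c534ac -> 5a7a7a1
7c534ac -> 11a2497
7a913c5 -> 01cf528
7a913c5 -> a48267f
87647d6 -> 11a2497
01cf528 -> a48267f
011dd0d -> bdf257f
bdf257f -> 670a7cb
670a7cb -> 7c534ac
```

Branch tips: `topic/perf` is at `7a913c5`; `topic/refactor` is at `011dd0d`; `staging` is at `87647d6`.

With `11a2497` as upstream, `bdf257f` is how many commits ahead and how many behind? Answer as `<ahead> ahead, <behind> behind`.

5 ahead, 0 behind

Reachable from bdf257f: {11a2497, 5a7a7a1, 670a7cb, 7c534ac, 87647d6, bdf257f}.
Reachable from 11a2497: {11a2497}.
Only in bdf257f's history (ahead): {5a7a7a1, 670a7cb, 7c534ac, 87647d6, bdf257f} — 5.
Only in 11a2497's history (behind): {} — 0.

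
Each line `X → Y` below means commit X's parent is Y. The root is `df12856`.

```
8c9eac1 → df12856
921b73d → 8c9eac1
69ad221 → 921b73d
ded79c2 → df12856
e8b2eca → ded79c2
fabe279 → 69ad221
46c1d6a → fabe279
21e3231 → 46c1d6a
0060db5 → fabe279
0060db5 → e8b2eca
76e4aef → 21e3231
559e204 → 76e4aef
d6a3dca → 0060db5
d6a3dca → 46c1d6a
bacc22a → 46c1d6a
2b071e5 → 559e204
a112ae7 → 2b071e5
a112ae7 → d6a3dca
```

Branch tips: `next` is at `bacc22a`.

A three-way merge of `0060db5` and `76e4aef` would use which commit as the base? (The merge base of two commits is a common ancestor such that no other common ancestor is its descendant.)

fabe279

Ancestors of 0060db5: {0060db5, 69ad221, 8c9eac1, 921b73d, ded79c2, df12856, e8b2eca, fabe279}.
Ancestors of 76e4aef: {21e3231, 46c1d6a, 69ad221, 76e4aef, 8c9eac1, 921b73d, df12856, fabe279}.
Common ancestors: {69ad221, 8c9eac1, 921b73d, df12856, fabe279}.
Among these, fabe279 is not an ancestor of any other common ancestor — it is the merge base.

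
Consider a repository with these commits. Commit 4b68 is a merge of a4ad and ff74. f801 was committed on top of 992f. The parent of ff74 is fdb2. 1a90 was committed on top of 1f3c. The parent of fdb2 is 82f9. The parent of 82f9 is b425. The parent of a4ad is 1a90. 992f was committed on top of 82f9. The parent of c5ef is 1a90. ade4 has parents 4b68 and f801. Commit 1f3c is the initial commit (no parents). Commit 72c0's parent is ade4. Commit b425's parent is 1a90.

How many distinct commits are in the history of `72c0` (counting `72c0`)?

12

Walking parent pointers from 72c0: reachable set = {1a90, 1f3c, 4b68, 72c0, 82f9, 992f, a4ad, ade4, b425, f801, fdb2, ff74}.
That is 12 commits.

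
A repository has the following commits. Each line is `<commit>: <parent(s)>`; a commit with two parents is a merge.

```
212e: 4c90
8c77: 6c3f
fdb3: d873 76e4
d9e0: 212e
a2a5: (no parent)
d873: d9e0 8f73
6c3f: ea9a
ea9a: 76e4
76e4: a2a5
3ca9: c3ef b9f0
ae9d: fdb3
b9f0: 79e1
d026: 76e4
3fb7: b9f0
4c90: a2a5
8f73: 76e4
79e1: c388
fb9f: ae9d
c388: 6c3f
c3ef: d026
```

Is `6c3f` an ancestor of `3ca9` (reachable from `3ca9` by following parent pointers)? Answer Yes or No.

Yes

Ancestors of 3ca9 (commits reachable by following parents): {3ca9, 6c3f, 76e4, 79e1, a2a5, b9f0, c388, c3ef, d026, ea9a}.
6c3f is in that set, so it is an ancestor of 3ca9.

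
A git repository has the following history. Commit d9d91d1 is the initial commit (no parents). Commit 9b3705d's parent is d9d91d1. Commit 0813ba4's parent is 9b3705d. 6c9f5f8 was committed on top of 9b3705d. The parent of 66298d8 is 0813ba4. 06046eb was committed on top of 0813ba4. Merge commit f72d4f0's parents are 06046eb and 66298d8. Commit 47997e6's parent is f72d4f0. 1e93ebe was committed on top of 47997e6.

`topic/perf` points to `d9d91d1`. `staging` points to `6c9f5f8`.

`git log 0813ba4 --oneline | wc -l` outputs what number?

Walking parent pointers from 0813ba4: reachable set = {0813ba4, 9b3705d, d9d91d1}.
That is 3 commits.

3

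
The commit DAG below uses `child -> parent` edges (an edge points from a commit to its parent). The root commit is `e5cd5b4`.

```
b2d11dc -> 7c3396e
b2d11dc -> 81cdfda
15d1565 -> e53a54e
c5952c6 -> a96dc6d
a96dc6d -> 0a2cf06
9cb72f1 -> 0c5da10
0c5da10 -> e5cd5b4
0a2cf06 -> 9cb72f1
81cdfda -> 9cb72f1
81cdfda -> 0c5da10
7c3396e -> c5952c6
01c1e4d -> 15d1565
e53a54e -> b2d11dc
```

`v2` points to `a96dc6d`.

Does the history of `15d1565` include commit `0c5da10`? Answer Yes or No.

Yes

Ancestors of 15d1565 (commits reachable by following parents): {0a2cf06, 0c5da10, 15d1565, 7c3396e, 81cdfda, 9cb72f1, a96dc6d, b2d11dc, c5952c6, e53a54e, e5cd5b4}.
0c5da10 is in that set, so it is an ancestor of 15d1565.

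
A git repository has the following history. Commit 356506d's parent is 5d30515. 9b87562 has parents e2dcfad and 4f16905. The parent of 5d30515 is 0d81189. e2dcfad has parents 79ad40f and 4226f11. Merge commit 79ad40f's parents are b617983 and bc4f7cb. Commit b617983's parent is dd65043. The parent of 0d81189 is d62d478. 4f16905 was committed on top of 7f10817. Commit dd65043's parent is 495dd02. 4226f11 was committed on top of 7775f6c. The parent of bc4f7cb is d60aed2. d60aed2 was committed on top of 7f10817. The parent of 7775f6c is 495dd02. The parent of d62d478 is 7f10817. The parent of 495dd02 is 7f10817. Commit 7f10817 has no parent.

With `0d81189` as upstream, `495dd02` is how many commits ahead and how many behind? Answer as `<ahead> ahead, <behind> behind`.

1 ahead, 2 behind

Reachable from 495dd02: {495dd02, 7f10817}.
Reachable from 0d81189: {0d81189, 7f10817, d62d478}.
Only in 495dd02's history (ahead): {495dd02} — 1.
Only in 0d81189's history (behind): {0d81189, d62d478} — 2.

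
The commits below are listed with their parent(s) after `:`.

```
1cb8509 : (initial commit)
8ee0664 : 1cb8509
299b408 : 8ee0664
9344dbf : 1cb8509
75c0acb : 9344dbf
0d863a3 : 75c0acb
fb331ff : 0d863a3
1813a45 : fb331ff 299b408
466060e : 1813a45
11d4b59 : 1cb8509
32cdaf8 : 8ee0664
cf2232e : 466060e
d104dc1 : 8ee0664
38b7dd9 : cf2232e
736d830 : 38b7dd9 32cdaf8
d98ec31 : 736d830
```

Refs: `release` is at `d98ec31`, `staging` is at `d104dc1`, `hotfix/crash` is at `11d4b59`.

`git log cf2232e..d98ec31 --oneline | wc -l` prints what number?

Reachable from d98ec31: {0d863a3, 1813a45, 1cb8509, 299b408, 32cdaf8, 38b7dd9, 466060e, 736d830, 75c0acb, 8ee0664, 9344dbf, cf2232e, d98ec31, fb331ff}.
Reachable from cf2232e: {0d863a3, 1813a45, 1cb8509, 299b408, 466060e, 75c0acb, 8ee0664, 9344dbf, cf2232e, fb331ff}.
In d98ec31's history but not cf2232e's: {32cdaf8, 38b7dd9, 736d830, d98ec31} — 4 commits.

4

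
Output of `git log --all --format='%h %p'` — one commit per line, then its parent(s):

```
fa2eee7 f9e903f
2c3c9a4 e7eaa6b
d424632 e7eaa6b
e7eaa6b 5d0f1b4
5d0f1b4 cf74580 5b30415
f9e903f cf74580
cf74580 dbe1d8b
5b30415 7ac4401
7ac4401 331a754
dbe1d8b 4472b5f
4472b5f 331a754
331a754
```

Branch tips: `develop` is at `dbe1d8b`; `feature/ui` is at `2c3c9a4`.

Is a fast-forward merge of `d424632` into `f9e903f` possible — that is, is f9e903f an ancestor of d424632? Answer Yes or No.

A fast-forward from f9e903f to d424632 is possible iff f9e903f is an ancestor of d424632.
Ancestors of d424632: {331a754, 4472b5f, 5b30415, 5d0f1b4, 7ac4401, cf74580, d424632, dbe1d8b, e7eaa6b}.
f9e903f is not among them, so fast-forward is not possible.

No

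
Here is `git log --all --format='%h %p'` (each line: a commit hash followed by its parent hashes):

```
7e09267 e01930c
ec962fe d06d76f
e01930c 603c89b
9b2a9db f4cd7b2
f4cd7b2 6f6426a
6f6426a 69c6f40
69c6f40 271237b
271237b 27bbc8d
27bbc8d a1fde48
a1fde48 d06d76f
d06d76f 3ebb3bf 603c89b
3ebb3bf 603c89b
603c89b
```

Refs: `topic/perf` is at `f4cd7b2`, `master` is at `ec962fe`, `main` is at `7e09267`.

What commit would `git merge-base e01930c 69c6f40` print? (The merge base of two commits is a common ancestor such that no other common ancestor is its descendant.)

603c89b

Ancestors of e01930c: {603c89b, e01930c}.
Ancestors of 69c6f40: {271237b, 27bbc8d, 3ebb3bf, 603c89b, 69c6f40, a1fde48, d06d76f}.
Common ancestors: {603c89b}.
The only common ancestor is 603c89b, so it is the merge base.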